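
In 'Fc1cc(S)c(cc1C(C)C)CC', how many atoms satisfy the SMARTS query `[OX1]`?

0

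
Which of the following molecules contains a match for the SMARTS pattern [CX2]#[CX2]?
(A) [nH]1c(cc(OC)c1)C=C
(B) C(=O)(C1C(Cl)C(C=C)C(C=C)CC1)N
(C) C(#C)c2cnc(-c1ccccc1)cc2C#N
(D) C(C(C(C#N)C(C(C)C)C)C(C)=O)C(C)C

C

[CX2]#[CX2] describes a carbon-carbon triple bond (an alkyne).
(A) has a vinyl group (-CH=CH2) but the C=C is a double bond; both carbons are CX3, not CX2.
(B) has a vinyl group (-CH=CH2) but the C=C is a double bond; both carbons are CX3, not CX2.
(C) contains an ethynyl group (-C#CH), which satisfies every atom and bond constraint.
(D) has a nitrile (-C#N) but the triple bond is C#N, not C#C.
So the answer is (C).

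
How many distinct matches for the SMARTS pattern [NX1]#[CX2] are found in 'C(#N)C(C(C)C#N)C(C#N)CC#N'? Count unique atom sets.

4

[NX1]#[CX2] is the SMARTS for a nitrile: a nitrogen triple-bonded to a two-connected carbon.
The molecule carries 4 separate instances of a nitrile (-C#N) meeting every constraint; each maps to a distinct set of atoms, giving 4 matches.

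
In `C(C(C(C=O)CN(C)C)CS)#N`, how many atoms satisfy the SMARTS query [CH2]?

2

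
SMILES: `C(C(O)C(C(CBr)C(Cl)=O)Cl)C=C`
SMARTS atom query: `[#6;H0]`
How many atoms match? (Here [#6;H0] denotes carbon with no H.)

1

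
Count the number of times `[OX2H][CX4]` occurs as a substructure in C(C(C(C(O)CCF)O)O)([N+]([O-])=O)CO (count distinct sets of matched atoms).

[OX2H][CX4] is the SMARTS for an aliphatic alcohol: a hydroxyl oxygen bound to an sp3 (X4) carbon.
The molecule carries 4 separate instances of a hydroxyl group (-OH) meeting every constraint; each maps to a distinct set of atoms, giving 4 matches.

4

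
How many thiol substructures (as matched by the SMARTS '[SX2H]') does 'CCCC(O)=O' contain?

0

[SX2H] is the SMARTS for a thiol: an aliphatic sulfur with two connections, one being H.
No fragment in the molecule satisfies every constraint, giving 0 matches.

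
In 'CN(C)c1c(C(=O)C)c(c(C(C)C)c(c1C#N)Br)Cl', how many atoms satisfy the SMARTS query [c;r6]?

The query [c;r6] means: aromatic carbon that belongs to a six-membered ring.
Check the 19 heavy atoms by environment: 6× c (aromatic, in 6-ring) → match; 1× Br (acyclic) → no; 8× C (acyclic) → no; 2× N (acyclic) → no; 1× Cl (acyclic) → no; 1× O (acyclic) → no.
That gives 6 matching atoms.

6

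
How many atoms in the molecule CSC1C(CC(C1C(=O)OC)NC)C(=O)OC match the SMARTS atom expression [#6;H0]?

The query [#6;H0] means: any carbon with no attached hydrogen.
Check the 17 heavy atoms by environment: 4× C (H1) → no; 1× C (H2) → no; 1× S (H0) → no; 4× C (H3) → no; 2× C (H0) → match; 4× O (H0) → no; 1× N (H1) → no.
That gives 2 matching atoms.

2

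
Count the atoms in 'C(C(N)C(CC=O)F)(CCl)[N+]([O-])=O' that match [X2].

0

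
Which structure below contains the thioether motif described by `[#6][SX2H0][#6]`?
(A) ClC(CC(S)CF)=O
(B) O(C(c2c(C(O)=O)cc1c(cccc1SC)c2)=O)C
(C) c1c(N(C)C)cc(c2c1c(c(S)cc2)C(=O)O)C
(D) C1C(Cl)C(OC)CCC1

B

[#6][SX2H0][#6] describes an aliphatic sulfur bridging two carbons with no H on the sulfur (a thioether).
(A) has a thiol (-SH) but the sulfur has H1, not H0 bridging two carbons.
(B) contains a methylthio ether (-SCH3), which satisfies every atom and bond constraint.
(C) has a thiol (-SH) but the sulfur has H1, not H0 bridging two carbons.
(D) has a methoxy ether (-OCH3) but the bridging atom is O, not S.
So the answer is (B).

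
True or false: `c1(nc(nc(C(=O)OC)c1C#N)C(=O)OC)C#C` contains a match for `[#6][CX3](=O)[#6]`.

The pattern [#6][CX3](=O)[#6] describes a carbonyl carbon (no H) flanked by two carbons — a ketone.
The closest candidate here is a methyl-ester group (-C(=O)OCH3), but one neighbour of the carbonyl carbon is O, not C. No other fragment satisfies the full query, so there is no match.

False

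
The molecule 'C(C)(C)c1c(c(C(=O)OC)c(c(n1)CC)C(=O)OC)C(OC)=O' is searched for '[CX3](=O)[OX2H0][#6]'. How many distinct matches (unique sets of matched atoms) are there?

[CX3](=O)[OX2H0][#6] is the SMARTS for an ester: a carbonyl carbon bonded to an oxygen that is itself bonded to carbon (no H on that O).
The molecule carries 3 separate instances of a methyl-ester group (-C(=O)OCH3) meeting every constraint; each maps to a distinct set of atoms, giving 3 matches.

3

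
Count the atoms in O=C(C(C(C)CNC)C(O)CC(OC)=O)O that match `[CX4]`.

The query [CX4] means: C with X4: aliphatic carbon with exactly 4 total connections (bonds + H).
Check the 16 heavy atoms by environment: 8× C (X4) → match; 1× N (X3) → no; 2× C (X3) → no; 2× O (X1) → no; 3× O (X2) → no.
That gives 8 matching atoms.

8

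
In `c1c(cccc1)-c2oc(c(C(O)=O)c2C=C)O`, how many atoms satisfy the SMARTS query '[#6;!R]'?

The query [#6;!R] means: carbon not in any ring.
Check the 17 heavy atoms by environment: 1× o (aromatic, in 5-ring) → no; 4× c (aromatic, in 5-ring) → no; 3× C (acyclic) → match; 3× O (acyclic) → no; 6× c (aromatic, in 6-ring) → no.
That gives 3 matching atoms.

3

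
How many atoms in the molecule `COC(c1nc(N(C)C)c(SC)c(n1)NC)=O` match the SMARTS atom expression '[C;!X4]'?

1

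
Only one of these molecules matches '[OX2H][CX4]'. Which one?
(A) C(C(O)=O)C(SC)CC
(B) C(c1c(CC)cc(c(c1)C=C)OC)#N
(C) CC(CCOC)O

[OX2H][CX4] describes a hydroxyl oxygen bound to an sp3 (X4) carbon (an aliphatic alcohol).
(A) has a carboxylic acid group (-C(=O)OH) but the -OH is on a CX3 carbonyl carbon, not a CX4 carbon.
(B) has a methoxy ether (-OCH3) but the oxygen has H0 (ether), not H1.
(C) contains a hydroxyl group (-OH), which satisfies every atom and bond constraint.
So the answer is (C).

C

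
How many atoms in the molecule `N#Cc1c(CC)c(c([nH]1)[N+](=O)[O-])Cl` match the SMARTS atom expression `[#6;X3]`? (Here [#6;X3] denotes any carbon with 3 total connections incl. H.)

4

The query [#6;X3] means: any carbon (aromatic or not) with three total connections.
Check the 13 heavy atoms by environment: 1× n (aromatic, X3) → no; 4× c (aromatic, X3) → match; 2× C (X4) → no; 1× C (X2) → no; 1× N (X1) → no; 1× N (charge +1, X3) → no; 1× O (charge -1, X1) → no; 1× O (X1) → no; 1× Cl (X1) → no.
That gives 4 matching atoms.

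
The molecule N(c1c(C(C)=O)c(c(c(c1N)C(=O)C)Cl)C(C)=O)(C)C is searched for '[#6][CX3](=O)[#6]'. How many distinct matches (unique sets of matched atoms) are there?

3

[#6][CX3](=O)[#6] is the SMARTS for a ketone: a carbonyl carbon (no H) flanked by two carbons.
The molecule carries 3 separate instances of an acetyl/ketone group (-C(=O)CH3) meeting every constraint; each maps to a distinct set of atoms, giving 3 matches.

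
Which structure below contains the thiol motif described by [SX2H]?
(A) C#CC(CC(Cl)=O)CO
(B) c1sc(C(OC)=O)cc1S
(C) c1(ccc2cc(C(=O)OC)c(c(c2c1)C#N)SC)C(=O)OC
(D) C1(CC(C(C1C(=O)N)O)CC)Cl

B

[SX2H] describes an aliphatic sulfur with two connections, one being H (a thiol).
(A) has a hydroxyl group (-OH) but it is an -OH, not an -SH.
(B) contains a thiol (-SH), which satisfies every atom and bond constraint.
(C) has a methylthio ether (-SCH3) but the sulfur has H0 (bonded to two carbons), not H1.
(D) has a hydroxyl group (-OH) but it is an -OH, not an -SH.
So the answer is (B).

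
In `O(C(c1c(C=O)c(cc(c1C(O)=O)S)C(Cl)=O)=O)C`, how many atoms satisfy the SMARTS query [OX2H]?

1

The query [OX2H] means: aliphatic oxygen with two connections, one of which is H — an -OH oxygen.
Check the 19 heavy atoms by environment: 1× c (aromatic, H1, X3) → no; 5× c (aromatic, H0, X3) → no; 3× C (H0, X3) → no; 4× O (H0, X1) → no; 1× Cl (H0, X1) → no; 1× S (H1, X2) → no; 1× C (H1, X3) → no; 1× O (H0, X2) → no; 1× C (H3, X4) → no; 1× O (H1, X2) → match.
That gives 1 matching atom.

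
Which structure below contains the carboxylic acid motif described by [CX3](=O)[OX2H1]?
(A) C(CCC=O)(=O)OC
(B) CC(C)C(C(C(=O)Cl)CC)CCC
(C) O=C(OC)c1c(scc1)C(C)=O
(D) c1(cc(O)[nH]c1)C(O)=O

D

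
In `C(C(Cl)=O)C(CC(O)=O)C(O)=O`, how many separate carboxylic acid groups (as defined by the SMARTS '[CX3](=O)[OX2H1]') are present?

2

[CX3](=O)[OX2H1] is the SMARTS for a carboxylic acid: an sp2 carbon double-bonded to O and single-bonded to an -OH oxygen.
The molecule carries 2 separate instances of a carboxylic acid group (-C(=O)OH) meeting every constraint; each maps to a distinct set of atoms, giving 2 matches.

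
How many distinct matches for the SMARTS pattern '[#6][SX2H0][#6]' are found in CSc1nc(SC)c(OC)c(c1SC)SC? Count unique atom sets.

4

[#6][SX2H0][#6] is the SMARTS for a thioether: an aliphatic sulfur bridging two carbons with no H on the sulfur.
The molecule carries 4 separate instances of a methylthio ether (-SCH3) meeting every constraint; each maps to a distinct set of atoms, giving 4 matches.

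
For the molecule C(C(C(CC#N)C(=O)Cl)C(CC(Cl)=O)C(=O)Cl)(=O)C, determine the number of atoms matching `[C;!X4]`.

The query [C;!X4] means: aliphatic carbon that does not have four total connections.
Check the 19 heavy atoms by environment: 6× C (X4) → no; 4× C (X3) → match; 4× O (X1) → no; 3× Cl (X1) → no; 1× C (X2) → match; 1× N (X1) → no.
Summing the matching environments: 4 + 1 = 5 matching atoms.

5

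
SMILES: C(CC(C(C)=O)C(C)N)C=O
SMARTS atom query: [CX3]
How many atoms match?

2

Check the 11 heavy atoms by environment: 6× C (X4) → no; 2× C (X3) → match; 2× O (X1) → no; 1× N (X3) → no.
That gives 2 matching atoms.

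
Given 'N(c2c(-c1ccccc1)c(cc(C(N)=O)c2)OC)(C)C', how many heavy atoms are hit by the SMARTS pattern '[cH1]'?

7

The query [cH1] means: aromatic carbon bearing exactly one hydrogen.
Check the 20 heavy atoms by environment: 5× c (aromatic, H0) → no; 7× c (aromatic, H1) → match; 1× C (H0) → no; 2× O (H0) → no; 1× N (H2) → no; 3× C (H3) → no; 1× N (H0) → no.
That gives 7 matching atoms.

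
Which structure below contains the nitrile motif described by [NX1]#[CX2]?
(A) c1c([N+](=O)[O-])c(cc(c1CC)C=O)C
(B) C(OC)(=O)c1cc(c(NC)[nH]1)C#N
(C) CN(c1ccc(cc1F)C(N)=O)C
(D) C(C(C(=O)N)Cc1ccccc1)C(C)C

B

[NX1]#[CX2] describes a nitrogen triple-bonded to a two-connected carbon (a nitrile).
(A) has a nitro group (-[N+](=O)[O-]) but there is no C#N triple bond.
(B) contains a nitrile (-C#N), which satisfies every atom and bond constraint.
(C) has a primary amide (-C(=O)NH2) but the nitrogen is NX3, not NX1.
(D) has a primary amide (-C(=O)NH2) but the nitrogen is NX3, not NX1.
So the answer is (B).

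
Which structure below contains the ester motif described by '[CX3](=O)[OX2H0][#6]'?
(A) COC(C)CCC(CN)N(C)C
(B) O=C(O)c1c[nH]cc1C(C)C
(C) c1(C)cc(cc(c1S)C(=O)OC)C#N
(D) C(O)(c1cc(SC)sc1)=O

C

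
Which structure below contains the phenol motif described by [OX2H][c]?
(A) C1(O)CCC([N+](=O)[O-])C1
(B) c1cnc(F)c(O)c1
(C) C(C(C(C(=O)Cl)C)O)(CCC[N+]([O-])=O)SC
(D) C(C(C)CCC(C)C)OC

B

[OX2H][c] describes a hydroxyl oxygen attached to an aromatic carbon (a phenol).
(A) has a hydroxyl group (-OH) but the -OH is on an aliphatic carbon, not an aromatic c.
(B) contains a hydroxyl group (-OH), which satisfies every atom and bond constraint.
(C) has a hydroxyl group (-OH) but the -OH is on an aliphatic carbon, not an aromatic c.
(D) has a methoxy ether (-OCH3) but the oxygen has H0, not H1.
So the answer is (B).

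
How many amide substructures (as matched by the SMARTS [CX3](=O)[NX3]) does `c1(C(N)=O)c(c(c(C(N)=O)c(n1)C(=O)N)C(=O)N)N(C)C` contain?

4

[CX3](=O)[NX3] is the SMARTS for an amide: a carbonyl carbon bonded to a trivalent nitrogen.
The molecule carries 4 separate instances of a primary amide (-C(=O)NH2) meeting every constraint; each maps to a distinct set of atoms, giving 4 matches.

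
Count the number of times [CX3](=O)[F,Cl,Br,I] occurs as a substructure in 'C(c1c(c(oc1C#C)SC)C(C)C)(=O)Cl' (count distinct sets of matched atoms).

[CX3](=O)[F,Cl,Br,I] is the SMARTS for an acyl halide: a carbonyl carbon bonded to a halogen.
Exactly one fragment in the molecule meets all constraints, giving 1 match.

1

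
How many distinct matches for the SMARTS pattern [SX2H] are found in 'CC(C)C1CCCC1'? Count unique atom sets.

[SX2H] is the SMARTS for a thiol: an aliphatic sulfur with two connections, one being H.
No fragment in the molecule satisfies every constraint, giving 0 matches.

0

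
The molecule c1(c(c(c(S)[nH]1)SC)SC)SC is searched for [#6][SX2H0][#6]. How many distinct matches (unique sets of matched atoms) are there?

3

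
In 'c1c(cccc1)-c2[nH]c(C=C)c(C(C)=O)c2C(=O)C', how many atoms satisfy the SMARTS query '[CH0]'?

2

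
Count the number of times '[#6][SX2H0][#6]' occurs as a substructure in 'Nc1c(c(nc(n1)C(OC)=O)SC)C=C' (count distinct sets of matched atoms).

[#6][SX2H0][#6] is the SMARTS for a thioether: an aliphatic sulfur bridging two carbons with no H on the sulfur.
Exactly one fragment in the molecule meets all constraints, giving 1 match.

1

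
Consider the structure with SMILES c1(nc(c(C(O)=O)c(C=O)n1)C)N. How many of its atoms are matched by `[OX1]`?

2

The query [OX1] means: aliphatic oxygen with one total connection — typically a carbonyl =O or an oxide.
Check the 13 heavy atoms by environment: 2× n (aromatic, X2) → no; 4× c (aromatic, X3) → no; 2× C (X3) → no; 2× O (X1) → match; 1× O (X2) → no; 1× N (X3) → no; 1× C (X4) → no.
That gives 2 matching atoms.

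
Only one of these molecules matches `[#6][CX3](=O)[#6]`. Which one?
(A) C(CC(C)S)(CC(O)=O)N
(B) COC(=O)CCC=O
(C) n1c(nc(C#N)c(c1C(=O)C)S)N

C

[#6][CX3](=O)[#6] describes a carbonyl carbon (no H) flanked by two carbons (a ketone).
(A) has a carboxylic acid group (-C(=O)OH) but one neighbour of the carbonyl carbon is O, not C.
(B) has a methyl-ester group (-C(=O)OCH3) but one neighbour of the carbonyl carbon is O, not C.
(C) contains an acetyl/ketone group (-C(=O)CH3), which satisfies every atom and bond constraint.
So the answer is (C).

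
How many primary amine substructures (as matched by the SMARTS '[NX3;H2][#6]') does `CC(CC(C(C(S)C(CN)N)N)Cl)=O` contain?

3

[NX3;H2][#6] is the SMARTS for a primary amine: a trivalent nitrogen with two H attached to carbon.
The molecule carries 3 separate instances of a primary amino group (-NH2) meeting every constraint; each maps to a distinct set of atoms, giving 3 matches.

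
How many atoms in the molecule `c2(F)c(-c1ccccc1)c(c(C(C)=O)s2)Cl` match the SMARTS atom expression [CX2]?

0

Check the 16 heavy atoms by environment: 1× s (aromatic, X2) → no; 10× c (aromatic, X3) → no; 1× Cl (X1) → no; 1× F (X1) → no; 1× C (X3) → no; 1× O (X1) → no; 1× C (X4) → no.
No environment satisfies the query, so 0 matching atoms.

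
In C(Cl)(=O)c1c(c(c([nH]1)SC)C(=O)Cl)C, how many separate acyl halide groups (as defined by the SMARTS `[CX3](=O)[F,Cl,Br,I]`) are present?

[CX3](=O)[F,Cl,Br,I] is the SMARTS for an acyl halide: a carbonyl carbon bonded to a halogen.
The molecule carries 2 separate instances of an acyl chloride (-C(=O)Cl) meeting every constraint; each maps to a distinct set of atoms, giving 2 matches.

2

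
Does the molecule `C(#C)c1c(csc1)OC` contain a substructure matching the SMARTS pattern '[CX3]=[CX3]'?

No

The pattern [CX3]=[CX3] describes a non-aromatic C=C double bond between two sp2 carbons — an alkene.
The closest candidate here is an ethynyl group (-C#CH), but the C-C bond is a triple bond, not a double bond. No other fragment satisfies the full query, so there is no match.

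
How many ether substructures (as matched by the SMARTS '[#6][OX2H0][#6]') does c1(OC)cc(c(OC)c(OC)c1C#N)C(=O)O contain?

3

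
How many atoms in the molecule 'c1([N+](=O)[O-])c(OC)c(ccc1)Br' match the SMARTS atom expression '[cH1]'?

The query [cH1] means: aromatic carbon bearing exactly one hydrogen.
Check the 12 heavy atoms by environment: 3× c (aromatic, H1) → match; 3× c (aromatic, H0) → no; 2× O (H0) → no; 1× C (H3) → no; 1× Br (H0) → no; 1× N (charge +1, H0) → no; 1× O (charge -1, H0) → no.
That gives 3 matching atoms.

3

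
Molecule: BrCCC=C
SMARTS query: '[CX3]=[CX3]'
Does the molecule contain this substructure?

The pattern [CX3]=[CX3] describes a non-aromatic C=C double bond between two sp2 carbons — an alkene.
The molecule carries a vinyl group (-CH=CH2), whose atoms satisfy every constraint of the query, so the pattern matches.

Yes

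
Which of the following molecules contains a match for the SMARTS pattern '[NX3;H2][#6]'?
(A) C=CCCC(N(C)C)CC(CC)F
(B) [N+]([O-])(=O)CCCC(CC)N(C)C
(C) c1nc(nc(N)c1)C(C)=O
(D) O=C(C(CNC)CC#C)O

C

[NX3;H2][#6] describes a trivalent nitrogen with two H attached to carbon (a primary amine).
(A) has a dimethylamino group (-N(CH3)2) but the nitrogen has H0, not H2.
(B) has a nitro group (-[N+](=O)[O-]) but the nitrogen is [N+] with no H, not NX3H2.
(C) contains a primary amino group (-NH2), which satisfies every atom and bond constraint.
(D) has an N-methylamino group (-NHCH3) but the nitrogen bears two carbons and only one H (H1), not H2.
So the answer is (C).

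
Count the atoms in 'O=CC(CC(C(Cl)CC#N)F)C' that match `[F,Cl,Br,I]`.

2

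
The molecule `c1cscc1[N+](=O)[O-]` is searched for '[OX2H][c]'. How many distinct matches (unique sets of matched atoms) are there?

[OX2H][c] is the SMARTS for a phenol: a hydroxyl oxygen attached to an aromatic carbon.
No fragment in the molecule satisfies every constraint, giving 0 matches.

0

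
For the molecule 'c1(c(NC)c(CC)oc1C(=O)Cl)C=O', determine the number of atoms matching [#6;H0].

The query [#6;H0] means: any carbon with no attached hydrogen.
Check the 14 heavy atoms by environment: 1× o (aromatic, H0) → no; 4× c (aromatic, H0) → match; 1× N (H1) → no; 2× C (H3) → no; 1× C (H2) → no; 1× C (H1) → no; 2× O (H0) → no; 1× C (H0) → match; 1× Cl (H0) → no.
Summing the matching environments: 4 + 1 = 5 matching atoms.

5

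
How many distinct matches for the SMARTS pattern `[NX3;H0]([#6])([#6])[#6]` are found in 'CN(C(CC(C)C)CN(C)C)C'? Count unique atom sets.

2

[NX3;H0]([#6])([#6])[#6] is the SMARTS for a tertiary amine: a trivalent nitrogen with no H, bonded to three carbons.
The molecule carries 2 separate instances of a dimethylamino group (-N(CH3)2) meeting every constraint; each maps to a distinct set of atoms, giving 2 matches.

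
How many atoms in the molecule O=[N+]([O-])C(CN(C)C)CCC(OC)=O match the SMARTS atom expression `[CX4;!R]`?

7

The query [CX4;!R] means: aliphatic carbon with four total connections, not in a ring.
Check the 14 heavy atoms by environment: 7× C (X4, acyclic) → match; 1× C (X3, acyclic) → no; 2× O (X1, acyclic) → no; 1× O (X2, acyclic) → no; 1× N (charge +1, X3, acyclic) → no; 1× O (charge -1, X1, acyclic) → no; 1× N (X3, acyclic) → no.
That gives 7 matching atoms.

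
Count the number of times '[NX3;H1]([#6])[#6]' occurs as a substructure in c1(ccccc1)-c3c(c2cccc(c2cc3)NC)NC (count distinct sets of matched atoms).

2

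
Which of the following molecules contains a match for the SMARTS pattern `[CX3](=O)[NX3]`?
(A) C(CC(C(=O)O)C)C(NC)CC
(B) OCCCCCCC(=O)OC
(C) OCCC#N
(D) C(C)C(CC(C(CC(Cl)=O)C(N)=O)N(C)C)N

[CX3](=O)[NX3] describes a carbonyl carbon bonded to a trivalent nitrogen (an amide).
(A) has a carboxylic acid group (-C(=O)OH) but the carbonyl is bonded to O, not to an NX3 nitrogen.
(B) has a methyl-ester group (-C(=O)OCH3) but the carbonyl is bonded to O, not to an NX3 nitrogen.
(C) has a nitrile (-C#N) but the nitrile N is NX1 (triple-bonded), not NX3.
(D) contains a primary amide (-C(=O)NH2), which satisfies every atom and bond constraint.
So the answer is (D).

D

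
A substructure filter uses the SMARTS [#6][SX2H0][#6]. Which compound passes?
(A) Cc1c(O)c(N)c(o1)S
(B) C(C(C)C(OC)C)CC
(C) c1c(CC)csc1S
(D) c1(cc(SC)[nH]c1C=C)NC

D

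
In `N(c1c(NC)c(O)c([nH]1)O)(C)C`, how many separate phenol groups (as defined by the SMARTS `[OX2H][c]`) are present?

2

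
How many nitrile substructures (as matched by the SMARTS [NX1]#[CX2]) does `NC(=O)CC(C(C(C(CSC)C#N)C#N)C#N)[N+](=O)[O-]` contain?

3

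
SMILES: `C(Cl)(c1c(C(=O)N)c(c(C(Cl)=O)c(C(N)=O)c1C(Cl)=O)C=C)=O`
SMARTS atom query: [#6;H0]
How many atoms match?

11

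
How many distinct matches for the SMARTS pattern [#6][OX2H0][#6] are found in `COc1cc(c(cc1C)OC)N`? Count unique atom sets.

[#6][OX2H0][#6] is the SMARTS for an ether: an aliphatic oxygen bridging two carbons with no H on the oxygen.
The molecule carries 2 separate instances of a methoxy ether (-OCH3) meeting every constraint; each maps to a distinct set of atoms, giving 2 matches.

2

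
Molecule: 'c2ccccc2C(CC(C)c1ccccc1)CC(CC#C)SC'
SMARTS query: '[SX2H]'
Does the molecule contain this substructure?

The pattern [SX2H] describes an aliphatic sulfur with two connections, one being H — a thiol.
The closest candidate here is a methylthio ether (-SCH3), but the sulfur has H0 (bonded to two carbons), not H1. No other fragment satisfies the full query, so there is no match.

No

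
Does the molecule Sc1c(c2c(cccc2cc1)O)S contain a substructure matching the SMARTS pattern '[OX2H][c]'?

The pattern [OX2H][c] describes a hydroxyl oxygen attached to an aromatic carbon — a phenol.
The molecule carries a hydroxyl group (-OH), whose atoms satisfy every constraint of the query, so the pattern matches.

Yes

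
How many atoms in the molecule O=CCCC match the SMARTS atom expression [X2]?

0

The query [X2] means: any atom with exactly two total connections (bonds + H).
Check the 5 heavy atoms by environment: 3× C (X4) → no; 1× C (X3) → no; 1× O (X1) → no.
No environment satisfies the query, so 0 matching atoms.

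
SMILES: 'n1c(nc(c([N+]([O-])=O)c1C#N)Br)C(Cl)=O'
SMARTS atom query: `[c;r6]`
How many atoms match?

4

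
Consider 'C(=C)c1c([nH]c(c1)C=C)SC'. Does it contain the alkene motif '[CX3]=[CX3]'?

Yes

The pattern [CX3]=[CX3] describes a non-aromatic C=C double bond between two sp2 carbons — an alkene.
The molecule carries a vinyl group (-CH=CH2), whose atoms satisfy every constraint of the query, so the pattern matches.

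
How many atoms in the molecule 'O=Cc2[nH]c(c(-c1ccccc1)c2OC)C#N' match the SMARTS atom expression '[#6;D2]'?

7

The query [#6;D2] means: any carbon bonded to exactly two heavy atoms.
Check the 17 heavy atoms by environment: 1× n (aromatic, D2) → no; 5× c (aromatic, D3) → no; 2× C (D2) → match; 1× O (D1) → no; 1× O (D2) → no; 1× C (D1) → no; 1× N (D1) → no; 5× c (aromatic, D2) → match.
Summing the matching environments: 2 + 5 = 7 matching atoms.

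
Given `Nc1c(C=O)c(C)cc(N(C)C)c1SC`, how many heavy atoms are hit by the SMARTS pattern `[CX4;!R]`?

The query [CX4;!R] means: aliphatic carbon with four total connections, not in a ring.
Check the 15 heavy atoms by environment: 6× c (aromatic, X3, in 6-ring) → no; 1× S (X2, acyclic) → no; 4× C (X4, acyclic) → match; 2× N (X3, acyclic) → no; 1× C (X3, acyclic) → no; 1× O (X1, acyclic) → no.
That gives 4 matching atoms.

4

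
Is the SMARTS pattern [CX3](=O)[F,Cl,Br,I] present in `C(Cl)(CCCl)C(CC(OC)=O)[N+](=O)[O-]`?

The pattern [CX3](=O)[F,Cl,Br,I] describes a carbonyl carbon bonded to a halogen — an acyl halide.
The closest candidate here is a chloro substituent, but the Cl is not on a carbonyl carbon. No other fragment satisfies the full query, so there is no match.

No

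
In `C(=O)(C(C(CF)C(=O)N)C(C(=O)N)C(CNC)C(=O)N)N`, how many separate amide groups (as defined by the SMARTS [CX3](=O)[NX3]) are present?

[CX3](=O)[NX3] is the SMARTS for an amide: a carbonyl carbon bonded to a trivalent nitrogen.
The molecule carries 4 separate instances of a primary amide (-C(=O)NH2) meeting every constraint; each maps to a distinct set of atoms, giving 4 matches.

4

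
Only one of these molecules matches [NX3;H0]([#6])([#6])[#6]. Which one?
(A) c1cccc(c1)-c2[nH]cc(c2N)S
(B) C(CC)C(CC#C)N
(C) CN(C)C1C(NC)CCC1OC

C

[NX3;H0]([#6])([#6])[#6] describes a trivalent nitrogen with no H, bonded to three carbons (a tertiary amine).
(A) has a primary amino group (-NH2) but the nitrogen has H2, not H0 with three carbons.
(B) has a primary amino group (-NH2) but the nitrogen has H2, not H0 with three carbons.
(C) contains a dimethylamino group (-N(CH3)2), which satisfies every atom and bond constraint.
So the answer is (C).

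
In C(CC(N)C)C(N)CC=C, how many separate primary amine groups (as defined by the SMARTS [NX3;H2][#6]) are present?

[NX3;H2][#6] is the SMARTS for a primary amine: a trivalent nitrogen with two H attached to carbon.
The molecule carries 2 separate instances of a primary amino group (-NH2) meeting every constraint; each maps to a distinct set of atoms, giving 2 matches.

2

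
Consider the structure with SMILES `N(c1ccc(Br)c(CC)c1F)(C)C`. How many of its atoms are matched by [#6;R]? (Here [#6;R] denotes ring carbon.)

6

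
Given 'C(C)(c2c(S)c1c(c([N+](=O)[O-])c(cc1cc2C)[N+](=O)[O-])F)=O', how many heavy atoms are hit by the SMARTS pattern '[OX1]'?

5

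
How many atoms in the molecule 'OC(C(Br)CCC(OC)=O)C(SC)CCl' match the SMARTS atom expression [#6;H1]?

3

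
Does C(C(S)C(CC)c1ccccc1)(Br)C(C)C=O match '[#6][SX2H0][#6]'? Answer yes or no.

The pattern [#6][SX2H0][#6] describes an aliphatic sulfur bridging two carbons with no H on the sulfur — a thioether.
The closest candidate here is a thiol (-SH), but the sulfur has H1, not H0 bridging two carbons. No other fragment satisfies the full query, so there is no match.

No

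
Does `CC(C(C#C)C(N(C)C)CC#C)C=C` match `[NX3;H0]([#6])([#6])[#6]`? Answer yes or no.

The pattern [NX3;H0]([#6])([#6])[#6] describes a trivalent nitrogen with no H, bonded to three carbons — a tertiary amine.
The molecule carries a dimethylamino group (-N(CH3)2), whose atoms satisfy every constraint of the query, so the pattern matches.

Yes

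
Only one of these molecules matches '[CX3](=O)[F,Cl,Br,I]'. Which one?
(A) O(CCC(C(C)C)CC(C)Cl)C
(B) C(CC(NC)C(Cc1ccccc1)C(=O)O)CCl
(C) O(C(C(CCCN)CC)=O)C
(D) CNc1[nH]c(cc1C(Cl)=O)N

D

[CX3](=O)[F,Cl,Br,I] describes a carbonyl carbon bonded to a halogen (an acyl halide).
(A) has a chloro substituent but the Cl is not on a carbonyl carbon.
(B) has a carboxylic acid group (-C(=O)OH) but the carbonyl is bonded to -OH, not to a halogen.
(C) has a methyl-ester group (-C(=O)OCH3) but the carbonyl is bonded to -O-C, not to a halogen.
(D) contains an acyl chloride (-C(=O)Cl), which satisfies every atom and bond constraint.
So the answer is (D).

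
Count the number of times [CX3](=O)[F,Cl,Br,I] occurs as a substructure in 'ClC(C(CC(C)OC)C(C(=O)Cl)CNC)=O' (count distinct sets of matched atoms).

2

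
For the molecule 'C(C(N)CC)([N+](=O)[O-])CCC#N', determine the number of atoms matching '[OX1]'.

2

Check the 12 heavy atoms by environment: 6× C (X4) → no; 1× N (X3) → no; 1× N (charge +1, X3) → no; 1× O (charge -1, X1) → match; 1× O (X1) → match; 1× C (X2) → no; 1× N (X1) → no.
Summing the matching environments: 1 + 1 = 2 matching atoms.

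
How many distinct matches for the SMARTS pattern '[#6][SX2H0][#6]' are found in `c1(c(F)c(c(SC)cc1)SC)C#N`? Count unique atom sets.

[#6][SX2H0][#6] is the SMARTS for a thioether: an aliphatic sulfur bridging two carbons with no H on the sulfur.
The molecule carries 2 separate instances of a methylthio ether (-SCH3) meeting every constraint; each maps to a distinct set of atoms, giving 2 matches.

2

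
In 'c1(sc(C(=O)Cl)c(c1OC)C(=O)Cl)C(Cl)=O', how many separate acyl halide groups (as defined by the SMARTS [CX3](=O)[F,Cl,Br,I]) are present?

3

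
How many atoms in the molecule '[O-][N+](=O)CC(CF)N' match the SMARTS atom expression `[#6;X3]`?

0

The query [#6;X3] means: any carbon (aromatic or not) with three total connections.
Check the 8 heavy atoms by environment: 3× C (X4) → no; 1× N (X3) → no; 1× N (charge +1, X3) → no; 1× O (charge -1, X1) → no; 1× O (X1) → no; 1× F (X1) → no.
No environment satisfies the query, so 0 matching atoms.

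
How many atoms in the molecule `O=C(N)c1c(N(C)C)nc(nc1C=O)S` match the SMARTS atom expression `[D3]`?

6

The query [D3] means: atom with exactly three heavy-atom neighbours.
Check the 15 heavy atoms by environment: 2× n (aromatic, D2) → no; 4× c (aromatic, D3) → match; 1× S (D1) → no; 1× C (D3) → match; 2× O (D1) → no; 1× N (D1) → no; 1× N (D3) → match; 2× C (D1) → no; 1× C (D2) → no.
Summing the matching environments: 4 + 1 + 1 = 6 matching atoms.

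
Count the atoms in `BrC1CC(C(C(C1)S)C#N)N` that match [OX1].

The query [OX1] means: aliphatic oxygen with one total connection — typically a carbonyl =O or an oxide.
Check the 11 heavy atoms by environment: 6× C (X4) → no; 1× Br (X1) → no; 1× N (X3) → no; 1× C (X2) → no; 1× N (X1) → no; 1× S (X2) → no.
No environment satisfies the query, so 0 matching atoms.

0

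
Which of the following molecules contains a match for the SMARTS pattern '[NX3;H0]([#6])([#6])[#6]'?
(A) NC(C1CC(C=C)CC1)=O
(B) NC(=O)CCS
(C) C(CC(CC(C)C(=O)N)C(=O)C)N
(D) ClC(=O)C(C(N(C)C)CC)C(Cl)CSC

D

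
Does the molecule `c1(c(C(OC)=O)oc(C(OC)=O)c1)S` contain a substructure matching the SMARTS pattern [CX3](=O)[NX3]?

No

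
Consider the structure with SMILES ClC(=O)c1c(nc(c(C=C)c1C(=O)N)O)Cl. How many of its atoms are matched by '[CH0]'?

The query [CH0] means: aliphatic carbon with no attached hydrogen.
Check the 16 heavy atoms by environment: 1× n (aromatic, H0) → no; 5× c (aromatic, H0) → no; 2× C (H0) → match; 2× O (H0) → no; 2× Cl (H0) → no; 1× O (H1) → no; 1× C (H1) → no; 1× C (H2) → no; 1× N (H2) → no.
That gives 2 matching atoms.

2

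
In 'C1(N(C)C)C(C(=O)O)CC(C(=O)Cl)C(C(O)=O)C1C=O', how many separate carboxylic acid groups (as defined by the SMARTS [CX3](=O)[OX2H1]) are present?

2

[CX3](=O)[OX2H1] is the SMARTS for a carboxylic acid: an sp2 carbon double-bonded to O and single-bonded to an -OH oxygen.
The molecule carries 2 separate instances of a carboxylic acid group (-C(=O)OH) meeting every constraint; each maps to a distinct set of atoms, giving 2 matches.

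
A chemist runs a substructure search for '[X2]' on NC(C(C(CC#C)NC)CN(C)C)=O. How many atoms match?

2

The query [X2] means: any atom with exactly two total connections (bonds + H).
Check the 14 heavy atoms by environment: 7× C (X4) → no; 1× C (X3) → no; 1× O (X1) → no; 3× N (X3) → no; 2× C (X2) → match.
That gives 2 matching atoms.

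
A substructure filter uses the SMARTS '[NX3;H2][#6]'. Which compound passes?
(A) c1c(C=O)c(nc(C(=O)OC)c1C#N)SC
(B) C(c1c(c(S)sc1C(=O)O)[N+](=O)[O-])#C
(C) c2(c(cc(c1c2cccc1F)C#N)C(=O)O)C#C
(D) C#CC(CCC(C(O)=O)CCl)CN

D

[NX3;H2][#6] describes a trivalent nitrogen with two H attached to carbon (a primary amine).
(A) has a nitrile (-C#N) but the nitrogen is NX1 (triple-bonded), not NX3 with two H.
(B) has a nitro group (-[N+](=O)[O-]) but the nitrogen is [N+] with no H, not NX3H2.
(C) has a nitrile (-C#N) but the nitrogen is NX1 (triple-bonded), not NX3 with two H.
(D) contains a primary amino group (-NH2), which satisfies every atom and bond constraint.
So the answer is (D).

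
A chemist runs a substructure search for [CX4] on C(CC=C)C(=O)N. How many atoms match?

2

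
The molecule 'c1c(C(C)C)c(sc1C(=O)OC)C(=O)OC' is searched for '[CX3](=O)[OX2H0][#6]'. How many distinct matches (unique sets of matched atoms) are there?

2

[CX3](=O)[OX2H0][#6] is the SMARTS for an ester: a carbonyl carbon bonded to an oxygen that is itself bonded to carbon (no H on that O).
The molecule carries 2 separate instances of a methyl-ester group (-C(=O)OCH3) meeting every constraint; each maps to a distinct set of atoms, giving 2 matches.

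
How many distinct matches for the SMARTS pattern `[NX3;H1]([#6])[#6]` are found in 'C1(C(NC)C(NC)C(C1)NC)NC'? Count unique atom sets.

4

[NX3;H1]([#6])[#6] is the SMARTS for a secondary amine: a trivalent nitrogen with one H, bonded to two carbons.
The molecule carries 4 separate instances of an N-methylamino group (-NHCH3) meeting every constraint; each maps to a distinct set of atoms, giving 4 matches.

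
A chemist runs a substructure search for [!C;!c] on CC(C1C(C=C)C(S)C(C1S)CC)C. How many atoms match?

2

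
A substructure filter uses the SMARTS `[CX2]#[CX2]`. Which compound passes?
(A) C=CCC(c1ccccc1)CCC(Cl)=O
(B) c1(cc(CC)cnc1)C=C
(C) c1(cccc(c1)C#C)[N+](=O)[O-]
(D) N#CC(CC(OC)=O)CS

[CX2]#[CX2] describes a carbon-carbon triple bond (an alkyne).
(A) has a vinyl group (-CH=CH2) but the C=C is a double bond; both carbons are CX3, not CX2.
(B) has a vinyl group (-CH=CH2) but the C=C is a double bond; both carbons are CX3, not CX2.
(C) contains an ethynyl group (-C#CH), which satisfies every atom and bond constraint.
(D) has a nitrile (-C#N) but the triple bond is C#N, not C#C.
So the answer is (C).

C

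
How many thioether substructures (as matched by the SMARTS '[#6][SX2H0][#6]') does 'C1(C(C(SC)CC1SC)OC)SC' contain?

[#6][SX2H0][#6] is the SMARTS for a thioether: an aliphatic sulfur bridging two carbons with no H on the sulfur.
The molecule carries 3 separate instances of a methylthio ether (-SCH3) meeting every constraint; each maps to a distinct set of atoms, giving 3 matches.

3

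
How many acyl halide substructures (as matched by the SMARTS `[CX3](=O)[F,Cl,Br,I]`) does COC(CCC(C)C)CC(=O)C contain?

[CX3](=O)[F,Cl,Br,I] is the SMARTS for an acyl halide: a carbonyl carbon bonded to a halogen.
No fragment in the molecule satisfies every constraint, giving 0 matches.

0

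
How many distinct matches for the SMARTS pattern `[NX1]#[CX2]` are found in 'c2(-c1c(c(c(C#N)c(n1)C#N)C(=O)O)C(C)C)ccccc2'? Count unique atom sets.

2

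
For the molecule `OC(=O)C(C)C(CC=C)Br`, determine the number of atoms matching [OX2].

The query [OX2] means: aliphatic oxygen with two total connections — ether, hydroxyl, or ester single-bond O.
Check the 10 heavy atoms by environment: 4× C (X4) → no; 1× Br (X1) → no; 3× C (X3) → no; 1× O (X1) → no; 1× O (X2) → match.
That gives 1 matching atom.

1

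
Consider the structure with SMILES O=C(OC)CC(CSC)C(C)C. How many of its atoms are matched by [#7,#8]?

2

Check the 12 heavy atoms by environment: 9× C → no; 2× O → match; 1× S → no.
That gives 2 matching atoms.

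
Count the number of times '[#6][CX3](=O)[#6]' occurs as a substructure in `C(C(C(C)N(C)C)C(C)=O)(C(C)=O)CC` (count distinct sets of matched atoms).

[#6][CX3](=O)[#6] is the SMARTS for a ketone: a carbonyl carbon (no H) flanked by two carbons.
The molecule carries 2 separate instances of an acetyl/ketone group (-C(=O)CH3) meeting every constraint; each maps to a distinct set of atoms, giving 2 matches.

2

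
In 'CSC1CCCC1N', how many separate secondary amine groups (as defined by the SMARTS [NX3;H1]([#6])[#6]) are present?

0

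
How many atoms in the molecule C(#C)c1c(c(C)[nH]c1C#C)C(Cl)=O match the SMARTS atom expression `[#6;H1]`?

2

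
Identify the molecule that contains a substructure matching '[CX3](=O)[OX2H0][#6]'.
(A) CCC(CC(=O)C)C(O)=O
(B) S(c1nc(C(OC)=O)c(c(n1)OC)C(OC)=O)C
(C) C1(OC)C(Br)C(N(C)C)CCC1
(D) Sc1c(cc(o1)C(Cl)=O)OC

B

[CX3](=O)[OX2H0][#6] describes a carbonyl carbon bonded to an oxygen that is itself bonded to carbon (no H on that O) (an ester).
(A) has a carboxylic acid group (-C(=O)OH) but the singly-bonded O carries H (OX2H1, not H0).
(B) contains a methyl-ester group (-C(=O)OCH3), which satisfies every atom and bond constraint.
(C) has a methoxy ether (-OCH3) but the ether oxygen is not adjacent to a C=O carbon.
(D) has a methoxy ether (-OCH3) but the ether oxygen is not adjacent to a C=O carbon.
So the answer is (B).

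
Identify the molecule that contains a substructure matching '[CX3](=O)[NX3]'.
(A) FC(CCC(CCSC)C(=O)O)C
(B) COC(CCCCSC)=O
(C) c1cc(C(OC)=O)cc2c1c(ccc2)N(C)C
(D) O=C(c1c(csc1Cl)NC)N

D

[CX3](=O)[NX3] describes a carbonyl carbon bonded to a trivalent nitrogen (an amide).
(A) has a carboxylic acid group (-C(=O)OH) but the carbonyl is bonded to O, not to an NX3 nitrogen.
(B) has a methyl-ester group (-C(=O)OCH3) but the carbonyl is bonded to O, not to an NX3 nitrogen.
(C) has a methyl-ester group (-C(=O)OCH3) but the carbonyl is bonded to O, not to an NX3 nitrogen.
(D) contains a primary amide (-C(=O)NH2), which satisfies every atom and bond constraint.
So the answer is (D).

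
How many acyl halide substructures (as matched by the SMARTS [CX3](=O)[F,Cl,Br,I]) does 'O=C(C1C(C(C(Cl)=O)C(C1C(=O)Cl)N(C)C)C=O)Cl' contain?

[CX3](=O)[F,Cl,Br,I] is the SMARTS for an acyl halide: a carbonyl carbon bonded to a halogen.
The molecule carries 3 separate instances of an acyl chloride (-C(=O)Cl) meeting every constraint; each maps to a distinct set of atoms, giving 3 matches.

3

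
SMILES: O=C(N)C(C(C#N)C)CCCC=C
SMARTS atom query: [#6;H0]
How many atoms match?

Check the 13 heavy atoms by environment: 4× C (H2) → no; 3× C (H1) → no; 1× C (H3) → no; 2× C (H0) → match; 1× N (H0) → no; 1× O (H0) → no; 1× N (H2) → no.
That gives 2 matching atoms.

2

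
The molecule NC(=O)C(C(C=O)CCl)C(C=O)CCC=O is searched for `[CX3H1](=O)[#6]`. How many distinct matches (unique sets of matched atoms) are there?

3

[CX3H1](=O)[#6] is the SMARTS for an aldehyde: an sp2 carbon with one H, double-bonded to O and single-bonded to carbon.
The molecule carries 3 separate instances of an aldehyde (-CHO) meeting every constraint; each maps to a distinct set of atoms, giving 3 matches.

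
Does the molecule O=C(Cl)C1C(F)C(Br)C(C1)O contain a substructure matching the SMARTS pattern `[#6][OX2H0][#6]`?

No

The pattern [#6][OX2H0][#6] describes an aliphatic oxygen bridging two carbons with no H on the oxygen — an ether.
The closest candidate here is a hydroxyl group (-OH), but the oxygen has H1, not H0 bridging two carbons. No other fragment satisfies the full query, so there is no match.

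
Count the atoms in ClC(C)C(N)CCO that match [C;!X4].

0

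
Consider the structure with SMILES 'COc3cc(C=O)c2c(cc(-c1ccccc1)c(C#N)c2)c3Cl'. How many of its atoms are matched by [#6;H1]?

9

Check the 23 heavy atoms by environment: 8× c (aromatic, H0) → no; 8× c (aromatic, H1) → match; 1× C (H1) → match; 2× O (H0) → no; 1× C (H3) → no; 1× C (H0) → no; 1× N (H0) → no; 1× Cl (H0) → no.
Summing the matching environments: 8 + 1 = 9 matching atoms.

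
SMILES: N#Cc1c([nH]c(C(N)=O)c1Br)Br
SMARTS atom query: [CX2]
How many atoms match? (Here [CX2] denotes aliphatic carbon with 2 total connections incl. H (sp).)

1

The query [CX2] means: C with X2: aliphatic carbon with exactly 2 total connections.
Check the 12 heavy atoms by environment: 1× n (aromatic, X3) → no; 4× c (aromatic, X3) → no; 1× C (X2) → match; 1× N (X1) → no; 2× Br (X1) → no; 1× C (X3) → no; 1× O (X1) → no; 1× N (X3) → no.
That gives 1 matching atom.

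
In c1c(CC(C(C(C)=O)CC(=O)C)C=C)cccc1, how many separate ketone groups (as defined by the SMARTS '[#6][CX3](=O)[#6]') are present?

2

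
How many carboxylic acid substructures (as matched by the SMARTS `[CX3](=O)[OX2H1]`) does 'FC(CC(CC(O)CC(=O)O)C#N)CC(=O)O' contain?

[CX3](=O)[OX2H1] is the SMARTS for a carboxylic acid: an sp2 carbon double-bonded to O and single-bonded to an -OH oxygen.
The molecule carries 2 separate instances of a carboxylic acid group (-C(=O)OH) meeting every constraint; each maps to a distinct set of atoms, giving 2 matches.

2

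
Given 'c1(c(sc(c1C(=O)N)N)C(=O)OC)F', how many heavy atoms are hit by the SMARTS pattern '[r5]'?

5

The query [r5] means: r5 matches atoms in a five-membered ring.
Check the 14 heavy atoms by environment: 1× s (aromatic, in 5-ring) → match; 4× c (aromatic, in 5-ring) → match; 3× C (acyclic) → no; 3× O (acyclic) → no; 2× N (acyclic) → no; 1× F (acyclic) → no.
Summing the matching environments: 1 + 4 = 5 matching atoms.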